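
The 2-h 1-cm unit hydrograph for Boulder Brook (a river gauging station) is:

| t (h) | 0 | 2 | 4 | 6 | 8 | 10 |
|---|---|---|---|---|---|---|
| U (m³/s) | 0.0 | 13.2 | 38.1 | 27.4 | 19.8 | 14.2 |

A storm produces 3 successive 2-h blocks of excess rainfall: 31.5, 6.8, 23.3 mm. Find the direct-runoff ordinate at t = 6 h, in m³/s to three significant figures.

By discrete convolution, Q_j = Σ (P_i / 10 mm) · U_{j−i}.
At t = 6 h (j=3): Q = (31.5/10)·27.4 + (6.8/10)·38.1 + (23.3/10)·13.2 = 143 m³/s.

Q ≈ 143 m³/s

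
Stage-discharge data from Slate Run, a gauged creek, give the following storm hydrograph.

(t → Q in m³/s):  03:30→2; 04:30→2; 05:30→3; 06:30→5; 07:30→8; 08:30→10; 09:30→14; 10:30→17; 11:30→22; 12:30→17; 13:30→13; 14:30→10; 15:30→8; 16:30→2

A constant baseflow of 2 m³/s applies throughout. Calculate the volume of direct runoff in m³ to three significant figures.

V ≈ 3.78 × 10^5 m³

Direct-runoff ordinates (Q − Q_b): 0.0, 0.0, 1.0, 3.0, 6.0, 8.0, 12.0, 15.0, 20.0, 15.0, 11.0, 8.0, 6.0, 0.0 m³/s.
ΣQ_DR = 105.0 m³/s.
With Δt = 1 h = 3600 s, V = ΣQ_DR · Δt = 105.0 × 3600 = 3.78 × 10^5 m³.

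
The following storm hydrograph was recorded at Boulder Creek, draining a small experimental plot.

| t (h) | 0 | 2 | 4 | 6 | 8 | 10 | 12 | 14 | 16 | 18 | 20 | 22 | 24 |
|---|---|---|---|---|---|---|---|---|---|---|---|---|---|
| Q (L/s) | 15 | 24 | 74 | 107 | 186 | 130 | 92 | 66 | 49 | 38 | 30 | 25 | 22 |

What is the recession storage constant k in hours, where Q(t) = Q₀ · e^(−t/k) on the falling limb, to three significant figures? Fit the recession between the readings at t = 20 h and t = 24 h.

On the falling limb, Q drops from 30 to 22 L/s between t = 20 h and t = 24 h (Δt = 4 h).
k = −Δt / ln(Q₂/Q₁) = −4 / ln(22/30) = 12.9 h.

k ≈ 12.9 h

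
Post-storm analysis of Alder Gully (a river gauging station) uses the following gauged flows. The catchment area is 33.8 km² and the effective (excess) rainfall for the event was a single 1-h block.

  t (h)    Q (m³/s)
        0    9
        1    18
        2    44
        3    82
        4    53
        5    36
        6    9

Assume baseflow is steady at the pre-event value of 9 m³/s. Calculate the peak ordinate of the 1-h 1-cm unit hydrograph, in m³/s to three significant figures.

U_p ≈ 36.5 m³/s

Direct runoff: 0.0, 9.0, 35.0, 73.0, 44.0, 27.0, 0.0 m³/s; ΣQ_DR = 188.0 m³/s, peak = 73.0 m³/s.
Runoff depth d = ΣQ_DR·Δt / A = 188.0 × 3600 / (33.8 km²) = 20.02 mm.
The 1-cm UH is the DRH scaled by (10 mm)/d, so U_p = 73.0 × 10/20.02 = 36.5 m³/s.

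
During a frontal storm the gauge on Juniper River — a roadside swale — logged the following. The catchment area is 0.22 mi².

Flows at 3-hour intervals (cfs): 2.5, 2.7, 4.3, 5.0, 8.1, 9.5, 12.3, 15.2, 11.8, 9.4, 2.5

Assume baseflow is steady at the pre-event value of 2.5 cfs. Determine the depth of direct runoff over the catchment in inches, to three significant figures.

Direct runoff: 0.0, 0.2, 1.8, 2.5, 5.6, 7.0, 9.8, 12.7, 9.3, 6.9, 0.0 cfs; ΣQ_DR = 55.80 cfs.
V = ΣQ_DR · Δt = 55.80 × 10800 s = 6.026 × 10^5 ft³.
Over A = 0.22 mi², depth = V / A = 1.18 in.

d ≈ 1.18 in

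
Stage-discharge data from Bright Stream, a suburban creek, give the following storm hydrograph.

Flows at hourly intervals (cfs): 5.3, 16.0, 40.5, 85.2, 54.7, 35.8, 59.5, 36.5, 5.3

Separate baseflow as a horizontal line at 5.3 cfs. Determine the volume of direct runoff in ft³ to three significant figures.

V ≈ 1.05 × 10^6 ft³

Direct-runoff ordinates (Q − Q_b): 0.0, 10.7, 35.2, 79.9, 49.4, 30.5, 54.2, 31.2, 0.0 cfs.
ΣQ_DR = 291.1 cfs.
With Δt = 1 h = 3600 s, V = ΣQ_DR · Δt = 291.1 × 3600 = 1.05 × 10^6 ft³.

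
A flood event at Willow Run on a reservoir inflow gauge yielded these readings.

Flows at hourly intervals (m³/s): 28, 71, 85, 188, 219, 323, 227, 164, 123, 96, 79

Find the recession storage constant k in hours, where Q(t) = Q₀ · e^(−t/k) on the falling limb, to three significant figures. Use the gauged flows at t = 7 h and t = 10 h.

k ≈ 4.11 h

On the falling limb, Q drops from 164 to 79 m³/s between t = 7 h and t = 10 h (Δt = 3 h).
k = −Δt / ln(Q₂/Q₁) = −3 / ln(79/164) = 4.11 h.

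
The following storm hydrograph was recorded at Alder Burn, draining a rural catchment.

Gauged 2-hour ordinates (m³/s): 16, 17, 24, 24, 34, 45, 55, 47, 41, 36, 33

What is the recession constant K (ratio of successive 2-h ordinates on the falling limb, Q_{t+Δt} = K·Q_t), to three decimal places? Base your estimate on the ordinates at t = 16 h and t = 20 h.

K ≈ 0.897

Using the recession-limb readings at t = 16 h and t = 20 h: Q falls from 41 to 33 m³/s over 2 intervals.
K = (Q₂/Q₁)^(1/2) = (33/41)^(1/2) = 0.897.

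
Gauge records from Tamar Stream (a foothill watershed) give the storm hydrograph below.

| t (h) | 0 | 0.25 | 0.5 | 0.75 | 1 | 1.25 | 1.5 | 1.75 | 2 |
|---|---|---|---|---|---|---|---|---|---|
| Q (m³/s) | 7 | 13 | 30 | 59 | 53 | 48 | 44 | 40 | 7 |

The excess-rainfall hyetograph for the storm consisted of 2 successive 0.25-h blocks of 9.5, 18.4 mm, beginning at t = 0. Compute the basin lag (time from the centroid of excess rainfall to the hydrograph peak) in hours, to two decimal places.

t_L ≈ 0.46 h

Centroid of excess rainfall: t_c = Σ P_i·t̄_i / ΣP_i = 0.2899 h (block centres at 0.125, 0.375 h).
Hydrograph peak occurs at t = 0.75 h, so basin lag t_L = 0.75 − 0.2899 = 0.46 h.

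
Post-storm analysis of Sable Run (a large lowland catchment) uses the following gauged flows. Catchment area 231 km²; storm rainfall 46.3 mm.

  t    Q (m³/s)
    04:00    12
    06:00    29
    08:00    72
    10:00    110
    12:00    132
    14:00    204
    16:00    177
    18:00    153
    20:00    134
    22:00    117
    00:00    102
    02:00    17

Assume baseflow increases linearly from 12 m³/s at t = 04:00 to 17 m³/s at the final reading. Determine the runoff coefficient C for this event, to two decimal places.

C ≈ 0.73

ΣQ_DR = 1085 m³/s; V = ΣQ_DR·Δt = 7.812 × 10^6 m³.
Runoff depth d = V / A = 33.82 mm.
C = d / P = 33.82 / 46.3 = 0.73.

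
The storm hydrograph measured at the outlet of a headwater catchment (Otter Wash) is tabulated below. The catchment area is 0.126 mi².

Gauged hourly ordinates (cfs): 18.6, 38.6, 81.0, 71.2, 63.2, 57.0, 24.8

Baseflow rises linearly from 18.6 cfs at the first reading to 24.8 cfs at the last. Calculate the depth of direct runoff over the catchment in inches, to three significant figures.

Direct runoff: 0.00, 18.97, 60.33, 49.50, 40.47, 33.23, 0.00 cfs; ΣQ_DR = 202.5 cfs.
V = ΣQ_DR · Δt = 202.5 × 3600 s = 7.290 × 10^5 ft³.
Over A = 0.126 mi², depth = V / A = 2.49 in.

d ≈ 2.49 in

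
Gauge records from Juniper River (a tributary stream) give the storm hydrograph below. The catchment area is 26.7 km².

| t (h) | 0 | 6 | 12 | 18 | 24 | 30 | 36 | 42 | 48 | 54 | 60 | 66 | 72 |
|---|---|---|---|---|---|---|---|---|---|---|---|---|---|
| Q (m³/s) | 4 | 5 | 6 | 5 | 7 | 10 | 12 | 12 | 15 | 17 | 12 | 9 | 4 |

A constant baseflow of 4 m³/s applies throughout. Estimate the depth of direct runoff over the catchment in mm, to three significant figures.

Direct runoff: 0.0, 1.0, 2.0, 1.0, 3.0, 6.0, 8.0, 8.0, 11.0, 13.0, 8.0, 5.0, 0.0 m³/s; ΣQ_DR = 66.00 m³/s.
V = ΣQ_DR · Δt = 66.00 × 21600 s = 1.426 × 10^6 m³.
Over A = 26.7 km², depth = V / A = 53.4 mm.

d ≈ 53.4 mm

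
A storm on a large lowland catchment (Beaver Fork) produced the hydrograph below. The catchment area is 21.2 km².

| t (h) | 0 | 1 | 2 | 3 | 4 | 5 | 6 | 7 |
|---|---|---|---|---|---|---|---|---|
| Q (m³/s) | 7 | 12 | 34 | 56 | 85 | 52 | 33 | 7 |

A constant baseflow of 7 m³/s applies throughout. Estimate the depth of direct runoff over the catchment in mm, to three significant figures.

Direct runoff: 0.0, 5.0, 27.0, 49.0, 78.0, 45.0, 26.0, 0.0 m³/s; ΣQ_DR = 230.0 m³/s.
V = ΣQ_DR · Δt = 230.0 × 3600 s = 8.280 × 10^5 m³.
Over A = 21.2 km², depth = V / A = 39.1 mm.

d ≈ 39.1 mm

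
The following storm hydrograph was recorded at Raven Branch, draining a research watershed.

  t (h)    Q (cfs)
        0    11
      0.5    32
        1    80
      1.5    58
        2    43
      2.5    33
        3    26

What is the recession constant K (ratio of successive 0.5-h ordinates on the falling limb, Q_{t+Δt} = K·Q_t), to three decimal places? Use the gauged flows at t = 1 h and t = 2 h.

Using the recession-limb readings at t = 1 h and t = 2 h: Q falls from 80 to 43 cfs over 2 intervals.
K = (Q₂/Q₁)^(1/2) = (43/80)^(1/2) = 0.733.

K ≈ 0.733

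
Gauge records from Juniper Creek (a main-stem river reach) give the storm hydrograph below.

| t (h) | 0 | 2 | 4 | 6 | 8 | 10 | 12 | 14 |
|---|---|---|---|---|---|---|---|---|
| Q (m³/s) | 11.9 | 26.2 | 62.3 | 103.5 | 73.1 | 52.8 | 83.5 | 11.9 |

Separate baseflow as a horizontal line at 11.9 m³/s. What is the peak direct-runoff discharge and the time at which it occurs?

Q_p = 91.6 m³/s at t = 6 h

Subtracting baseflow gives direct-runoff ordinates: 0.0, 14.3, 50.4, 91.6, 61.2, 40.9, 71.6, 0.0 m³/s.
The maximum is 91.6 m³/s, occurring at the reading for t = 6 h.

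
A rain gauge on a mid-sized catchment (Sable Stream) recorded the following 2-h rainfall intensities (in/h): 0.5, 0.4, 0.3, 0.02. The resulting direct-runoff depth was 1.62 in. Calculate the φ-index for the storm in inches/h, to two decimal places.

φ ≈ 0.13 in/h

Only the 3 blocks with intensity above φ contribute runoff: 0.5, 0.4, 0.3 in/h.
Σ(I−φ)·Δt = d  ⇒  (0.5+0.4+0.3 − 3φ)·2 = 1.62
φ = (1.200 − 1.62/2) / 3 = 0.13 in/h.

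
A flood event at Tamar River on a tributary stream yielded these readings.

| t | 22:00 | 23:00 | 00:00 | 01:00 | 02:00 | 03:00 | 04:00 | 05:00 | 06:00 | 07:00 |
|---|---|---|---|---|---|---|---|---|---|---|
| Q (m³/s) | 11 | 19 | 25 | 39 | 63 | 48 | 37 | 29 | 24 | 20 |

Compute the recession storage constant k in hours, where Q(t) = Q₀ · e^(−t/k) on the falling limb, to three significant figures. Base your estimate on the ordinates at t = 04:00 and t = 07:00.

k ≈ 4.88 h

On the falling limb, Q drops from 37 to 20 m³/s between t = 04:00 and t = 07:00 (Δt = 3 h).
k = −Δt / ln(Q₂/Q₁) = −3 / ln(20/37) = 4.88 h.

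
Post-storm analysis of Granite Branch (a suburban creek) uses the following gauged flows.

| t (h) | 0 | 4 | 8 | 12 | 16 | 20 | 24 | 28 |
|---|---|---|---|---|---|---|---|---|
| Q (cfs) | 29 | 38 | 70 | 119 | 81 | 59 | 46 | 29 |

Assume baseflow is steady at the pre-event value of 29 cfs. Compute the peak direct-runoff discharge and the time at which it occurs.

Q_p = 90.0 cfs at t = 12 h

Subtracting baseflow gives direct-runoff ordinates: 0.0, 9.0, 41.0, 90.0, 52.0, 30.0, 17.0, 0.0 cfs.
The maximum is 90.0 cfs, occurring at the reading for t = 12 h.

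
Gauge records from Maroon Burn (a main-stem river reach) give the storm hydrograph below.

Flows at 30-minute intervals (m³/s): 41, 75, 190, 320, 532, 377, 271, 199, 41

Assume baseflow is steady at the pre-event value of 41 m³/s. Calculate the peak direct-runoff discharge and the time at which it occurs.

Subtracting baseflow gives direct-runoff ordinates: 0.0, 34.0, 149.0, 279.0, 491.0, 336.0, 230.0, 158.0, 0.0 m³/s.
The maximum is 491.0 m³/s, occurring at the reading for t = 2 h.

Q_p = 491.0 m³/s at t = 2 h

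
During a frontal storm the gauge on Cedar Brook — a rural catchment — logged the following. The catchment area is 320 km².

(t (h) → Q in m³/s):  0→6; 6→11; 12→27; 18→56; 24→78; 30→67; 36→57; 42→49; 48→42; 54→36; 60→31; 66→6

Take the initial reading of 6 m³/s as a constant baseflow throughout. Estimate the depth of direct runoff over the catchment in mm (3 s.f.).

Direct runoff: 0.0, 5.0, 21.0, 50.0, 72.0, 61.0, 51.0, 43.0, 36.0, 30.0, 25.0, 0.0 m³/s; ΣQ_DR = 394.0 m³/s.
V = ΣQ_DR · Δt = 394.0 × 21600 s = 8.510 × 10^6 m³.
Over A = 320 km², depth = V / A = 26.6 mm.

d ≈ 26.6 mm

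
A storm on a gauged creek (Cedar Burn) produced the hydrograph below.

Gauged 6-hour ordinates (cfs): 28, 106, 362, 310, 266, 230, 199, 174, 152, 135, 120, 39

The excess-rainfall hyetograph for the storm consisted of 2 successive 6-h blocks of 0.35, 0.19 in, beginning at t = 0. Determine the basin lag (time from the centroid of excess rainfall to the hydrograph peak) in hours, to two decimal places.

t_L ≈ 6.89 h

Centroid of excess rainfall: t_c = Σ P_i·t̄_i / ΣP_i = 5.1111 h (block centres at 3, 9 h).
Hydrograph peak occurs at t = 12 h, so basin lag t_L = 12 − 5.1111 = 6.89 h.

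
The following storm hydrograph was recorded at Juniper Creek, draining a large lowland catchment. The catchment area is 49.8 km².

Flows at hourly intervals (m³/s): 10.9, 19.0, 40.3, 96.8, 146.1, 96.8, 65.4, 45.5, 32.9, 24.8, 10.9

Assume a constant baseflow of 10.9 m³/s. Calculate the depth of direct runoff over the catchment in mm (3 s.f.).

d ≈ 33.9 mm

Direct runoff: 0.0, 8.1, 29.4, 85.9, 135.2, 85.9, 54.5, 34.6, 22.0, 13.9, 0.0 m³/s; ΣQ_DR = 469.5 m³/s.
V = ΣQ_DR · Δt = 469.5 × 3600 s = 1.690 × 10^6 m³.
Over A = 49.8 km², depth = V / A = 33.9 mm.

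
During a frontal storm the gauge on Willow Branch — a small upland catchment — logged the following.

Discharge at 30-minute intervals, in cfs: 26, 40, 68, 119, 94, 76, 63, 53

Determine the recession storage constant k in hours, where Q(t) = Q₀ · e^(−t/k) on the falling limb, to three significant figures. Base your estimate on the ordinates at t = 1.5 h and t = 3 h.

On the falling limb, Q drops from 119 to 63 cfs between t = 1.5 h and t = 3 h (Δt = 1.5 h).
k = −Δt / ln(Q₂/Q₁) = −1.5 / ln(63/119) = 2.36 h.

k ≈ 2.36 h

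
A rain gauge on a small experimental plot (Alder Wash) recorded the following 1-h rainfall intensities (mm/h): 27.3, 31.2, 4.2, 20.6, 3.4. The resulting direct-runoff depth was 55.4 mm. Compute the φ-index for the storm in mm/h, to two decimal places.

φ ≈ 7.90 mm/h

Only the 3 blocks with intensity above φ contribute runoff: 27.3, 31.2, 20.6 mm/h.
Σ(I−φ)·Δt = d  ⇒  (27.3+31.2+20.6 − 3φ)·1 = 55.4
φ = (79.10 − 55.4/1) / 3 = 7.90 mm/h.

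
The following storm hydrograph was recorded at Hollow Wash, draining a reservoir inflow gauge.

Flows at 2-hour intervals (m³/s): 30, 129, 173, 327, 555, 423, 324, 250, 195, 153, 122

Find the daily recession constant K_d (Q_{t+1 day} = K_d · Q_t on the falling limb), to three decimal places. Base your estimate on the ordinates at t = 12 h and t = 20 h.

Between t = 12 h and t = 20 h the flow falls from 324 to 122 m³/s over 4×2 h = 8 h.
Per-interval ratio K = (122/324)^(1/4) = 0.7833; K_d = K^(24/2) = 0.053.

K_d ≈ 0.053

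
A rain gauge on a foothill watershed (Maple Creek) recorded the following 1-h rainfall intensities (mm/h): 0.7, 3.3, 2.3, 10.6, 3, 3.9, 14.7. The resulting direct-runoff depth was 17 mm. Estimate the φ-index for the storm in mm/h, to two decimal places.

φ ≈ 4.15 mm/h

Only the 2 blocks with intensity above φ contribute runoff: 10.6, 14.7 mm/h.
Σ(I−φ)·Δt = d  ⇒  (10.6+14.7 − 2φ)·1 = 17
φ = (25.30 − 17/1) / 2 = 4.15 mm/h.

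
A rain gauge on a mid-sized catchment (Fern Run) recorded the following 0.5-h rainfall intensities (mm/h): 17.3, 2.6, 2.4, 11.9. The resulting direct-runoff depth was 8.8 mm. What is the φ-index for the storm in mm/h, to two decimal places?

Only the 2 blocks with intensity above φ contribute runoff: 17.3, 11.9 mm/h.
Σ(I−φ)·Δt = d  ⇒  (17.3+11.9 − 2φ)·0.5 = 8.8
φ = (29.20 − 8.8/0.5) / 2 = 5.80 mm/h.

φ ≈ 5.80 mm/h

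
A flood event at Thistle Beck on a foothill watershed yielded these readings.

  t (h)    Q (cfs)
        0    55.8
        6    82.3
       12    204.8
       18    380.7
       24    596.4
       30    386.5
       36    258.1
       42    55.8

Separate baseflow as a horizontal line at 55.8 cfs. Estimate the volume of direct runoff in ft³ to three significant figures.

V ≈ 3.40 × 10^7 ft³

Direct-runoff ordinates (Q − Q_b): 0.0, 26.5, 149.0, 324.9, 540.6, 330.7, 202.3, 0.0 cfs.
ΣQ_DR = 1574 cfs.
With Δt = 6 h = 21600 s, V = ΣQ_DR · Δt = 1574 × 21600 = 3.40 × 10^7 ft³.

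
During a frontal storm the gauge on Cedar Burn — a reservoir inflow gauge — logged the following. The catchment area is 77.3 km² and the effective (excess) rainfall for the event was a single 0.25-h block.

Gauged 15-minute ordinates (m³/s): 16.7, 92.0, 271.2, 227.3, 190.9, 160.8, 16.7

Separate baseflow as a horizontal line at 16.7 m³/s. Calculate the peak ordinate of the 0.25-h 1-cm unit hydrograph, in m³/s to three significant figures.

U_p ≈ 255 m³/s

Direct runoff: 0.0, 75.3, 254.5, 210.6, 174.2, 144.1, 0.0 m³/s; ΣQ_DR = 858.7 m³/s, peak = 254.5 m³/s.
Runoff depth d = ΣQ_DR·Δt / A = 858.7 × 900 / (77.3 km²) = 9.998 mm.
The 1-cm UH is the DRH scaled by (10 mm)/d, so U_p = 254.5 × 10/9.998 = 255 m³/s.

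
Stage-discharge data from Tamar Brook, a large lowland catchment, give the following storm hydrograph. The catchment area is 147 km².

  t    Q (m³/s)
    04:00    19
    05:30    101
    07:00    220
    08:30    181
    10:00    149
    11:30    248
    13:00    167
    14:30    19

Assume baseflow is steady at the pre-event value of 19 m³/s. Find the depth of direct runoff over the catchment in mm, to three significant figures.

d ≈ 35.0 mm

Direct runoff: 0.0, 82.0, 201.0, 162.0, 130.0, 229.0, 148.0, 0.0 m³/s; ΣQ_DR = 952.0 m³/s.
V = ΣQ_DR · Δt = 952.0 × 5400 s = 5.141 × 10^6 m³.
Over A = 147 km², depth = V / A = 35.0 mm.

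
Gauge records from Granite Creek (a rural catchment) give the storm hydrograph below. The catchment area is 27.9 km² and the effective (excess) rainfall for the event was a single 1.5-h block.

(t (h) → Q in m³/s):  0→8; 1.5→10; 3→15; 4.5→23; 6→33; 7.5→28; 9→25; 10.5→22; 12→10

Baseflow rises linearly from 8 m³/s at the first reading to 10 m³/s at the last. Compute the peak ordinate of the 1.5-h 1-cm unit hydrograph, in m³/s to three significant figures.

Direct runoff: 0.00, 1.75, 6.50, 14.25, 24.00, 18.75, 15.50, 12.25, 0.00 m³/s; ΣQ_DR = 93.00 m³/s, peak = 24.00 m³/s.
Runoff depth d = ΣQ_DR·Δt / A = 93.00 × 5400 / (27.9 km²) = 18.00 mm.
The 1-cm UH is the DRH scaled by (10 mm)/d, so U_p = 24.00 × 10/18.00 = 13.3 m³/s.

U_p ≈ 13.3 m³/s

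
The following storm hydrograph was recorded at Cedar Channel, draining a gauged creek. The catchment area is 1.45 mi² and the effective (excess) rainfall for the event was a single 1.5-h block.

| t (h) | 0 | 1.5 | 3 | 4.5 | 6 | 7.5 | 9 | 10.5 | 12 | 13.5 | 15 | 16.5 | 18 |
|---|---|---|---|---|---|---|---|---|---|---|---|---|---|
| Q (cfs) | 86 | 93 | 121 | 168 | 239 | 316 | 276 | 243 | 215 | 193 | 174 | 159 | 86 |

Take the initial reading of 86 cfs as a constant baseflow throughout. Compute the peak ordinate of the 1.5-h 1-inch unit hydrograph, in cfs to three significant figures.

U_p ≈ 115 cfs

Direct runoff: 0.0, 7.0, 35.0, 82.0, 153.0, 230.0, 190.0, 157.0, 129.0, 107.0, 88.0, 73.0, 0.0 cfs; ΣQ_DR = 1251 cfs, peak = 230.0 cfs.
Runoff depth d = ΣQ_DR·Δt / A = 1251 × 5400 / (1.45 mi²) = 2.005 in.
The 1-inch UH is the DRH scaled by (1 in)/d, so U_p = 230.0 × 1/2.005 = 115 cfs.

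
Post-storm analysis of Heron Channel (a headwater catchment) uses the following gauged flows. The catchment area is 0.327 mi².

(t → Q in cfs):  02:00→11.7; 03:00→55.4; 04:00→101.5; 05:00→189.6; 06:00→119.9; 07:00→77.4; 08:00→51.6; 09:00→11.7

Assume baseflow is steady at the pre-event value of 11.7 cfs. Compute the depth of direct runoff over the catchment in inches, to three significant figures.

d ≈ 2.49 in

Direct runoff: 0.0, 43.7, 89.8, 177.9, 108.2, 65.7, 39.9, 0.0 cfs; ΣQ_DR = 525.2 cfs.
V = ΣQ_DR · Δt = 525.2 × 3600 s = 1.891 × 10^6 ft³.
Over A = 0.327 mi², depth = V / A = 2.49 in.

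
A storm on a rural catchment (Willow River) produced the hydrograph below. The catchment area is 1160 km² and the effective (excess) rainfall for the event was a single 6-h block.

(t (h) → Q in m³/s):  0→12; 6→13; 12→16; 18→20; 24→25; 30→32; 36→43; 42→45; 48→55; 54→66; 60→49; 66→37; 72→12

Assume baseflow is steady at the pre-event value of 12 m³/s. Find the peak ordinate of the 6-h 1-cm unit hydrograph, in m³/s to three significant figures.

U_p ≈ 108 m³/s

Direct runoff: 0.0, 1.0, 4.0, 8.0, 13.0, 20.0, 31.0, 33.0, 43.0, 54.0, 37.0, 25.0, 0.0 m³/s; ΣQ_DR = 269.0 m³/s, peak = 54.0 m³/s.
Runoff depth d = ΣQ_DR·Δt / A = 269.0 × 21600 / (1160 km²) = 5.009 mm.
The 1-cm UH is the DRH scaled by (10 mm)/d, so U_p = 54.0 × 10/5.009 = 108 m³/s.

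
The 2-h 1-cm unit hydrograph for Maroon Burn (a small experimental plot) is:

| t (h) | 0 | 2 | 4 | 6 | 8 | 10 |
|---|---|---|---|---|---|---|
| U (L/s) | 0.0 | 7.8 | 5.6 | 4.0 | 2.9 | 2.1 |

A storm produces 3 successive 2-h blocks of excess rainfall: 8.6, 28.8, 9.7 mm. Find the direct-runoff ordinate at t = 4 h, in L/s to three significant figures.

By discrete convolution, Q_j = Σ (P_i / 10 mm) · U_{j−i}.
At t = 4 h (j=2): Q = (8.6/10)·5.6 + (28.8/10)·7.8 + (9.7/10)·0.0 = 27.3 L/s.

Q ≈ 27.3 L/s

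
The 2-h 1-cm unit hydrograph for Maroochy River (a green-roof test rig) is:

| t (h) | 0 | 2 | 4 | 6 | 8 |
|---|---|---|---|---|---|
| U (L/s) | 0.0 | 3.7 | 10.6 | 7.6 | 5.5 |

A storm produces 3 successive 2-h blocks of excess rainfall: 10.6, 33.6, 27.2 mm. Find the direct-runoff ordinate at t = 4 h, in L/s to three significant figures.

By discrete convolution, Q_j = Σ (P_i / 10 mm) · U_{j−i}.
At t = 4 h (j=2): Q = (10.6/10)·10.6 + (33.6/10)·3.7 + (27.2/10)·0.0 = 23.7 L/s.

Q ≈ 23.7 L/s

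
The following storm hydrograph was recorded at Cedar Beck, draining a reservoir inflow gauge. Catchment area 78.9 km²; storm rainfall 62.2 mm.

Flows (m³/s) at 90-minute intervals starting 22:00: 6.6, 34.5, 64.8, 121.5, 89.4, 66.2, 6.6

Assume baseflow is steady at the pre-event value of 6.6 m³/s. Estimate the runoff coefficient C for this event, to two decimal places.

ΣQ_DR = 343.4 m³/s; V = ΣQ_DR·Δt = 1.854 × 10^6 m³.
Runoff depth d = V / A = 23.50 mm.
C = d / P = 23.50 / 62.2 = 0.38.

C ≈ 0.38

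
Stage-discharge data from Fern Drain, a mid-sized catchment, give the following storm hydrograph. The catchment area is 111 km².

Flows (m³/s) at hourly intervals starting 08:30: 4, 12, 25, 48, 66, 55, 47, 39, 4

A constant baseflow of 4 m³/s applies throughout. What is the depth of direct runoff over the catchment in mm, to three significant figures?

Direct runoff: 0.0, 8.0, 21.0, 44.0, 62.0, 51.0, 43.0, 35.0, 0.0 m³/s; ΣQ_DR = 264.0 m³/s.
V = ΣQ_DR · Δt = 264.0 × 3600 s = 9.504 × 10^5 m³.
Over A = 111 km², depth = V / A = 8.56 mm.

d ≈ 8.56 mm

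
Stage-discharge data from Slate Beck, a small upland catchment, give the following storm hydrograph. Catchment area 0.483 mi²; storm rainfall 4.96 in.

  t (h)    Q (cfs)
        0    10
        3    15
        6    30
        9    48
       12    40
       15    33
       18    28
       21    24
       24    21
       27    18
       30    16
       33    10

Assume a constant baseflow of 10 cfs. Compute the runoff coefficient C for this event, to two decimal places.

C ≈ 0.34

ΣQ_DR = 173.0 cfs; V = ΣQ_DR·Δt = 1.868 × 10^6 ft³.
Runoff depth d = V / A = 1.665 in.
C = d / P = 1.665 / 4.96 = 0.34.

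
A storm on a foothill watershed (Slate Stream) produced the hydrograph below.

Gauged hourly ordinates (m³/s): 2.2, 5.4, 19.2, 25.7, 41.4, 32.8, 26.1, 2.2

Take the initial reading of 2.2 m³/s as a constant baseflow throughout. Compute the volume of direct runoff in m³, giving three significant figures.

Direct-runoff ordinates (Q − Q_b): 0.0, 3.2, 17.0, 23.5, 39.2, 30.6, 23.9, 0.0 m³/s.
ΣQ_DR = 137.4 m³/s.
With Δt = 1 h = 3600 s, V = ΣQ_DR · Δt = 137.4 × 3600 = 4.95 × 10^5 m³.

V ≈ 4.95 × 10^5 m³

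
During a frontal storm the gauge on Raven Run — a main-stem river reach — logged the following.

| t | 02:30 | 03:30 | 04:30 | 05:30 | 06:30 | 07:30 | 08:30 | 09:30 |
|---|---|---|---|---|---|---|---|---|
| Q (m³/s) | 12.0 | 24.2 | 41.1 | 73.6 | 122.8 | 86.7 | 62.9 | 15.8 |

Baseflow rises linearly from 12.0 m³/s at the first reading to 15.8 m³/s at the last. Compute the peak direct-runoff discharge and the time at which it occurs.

Subtracting baseflow gives direct-runoff ordinates: 0.00, 11.66, 28.01, 59.97, 108.63, 71.99, 47.64, 0.00 m³/s.
The maximum is 108.63 m³/s, occurring at the reading for t = 06:30.

Q_p = 108.63 m³/s at t = 06:30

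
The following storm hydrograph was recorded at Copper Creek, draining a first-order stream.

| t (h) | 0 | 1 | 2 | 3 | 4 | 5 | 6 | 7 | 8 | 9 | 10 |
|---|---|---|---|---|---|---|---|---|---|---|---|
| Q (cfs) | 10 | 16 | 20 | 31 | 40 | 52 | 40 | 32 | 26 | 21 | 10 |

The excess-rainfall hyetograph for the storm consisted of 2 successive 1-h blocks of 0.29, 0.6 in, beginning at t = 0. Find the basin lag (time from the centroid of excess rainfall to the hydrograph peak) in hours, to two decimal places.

t_L ≈ 3.83 h

Centroid of excess rainfall: t_c = Σ P_i·t̄_i / ΣP_i = 1.1742 h (block centres at 0.5, 1.5 h).
Hydrograph peak occurs at t = 5 h, so basin lag t_L = 5 − 1.1742 = 3.83 h.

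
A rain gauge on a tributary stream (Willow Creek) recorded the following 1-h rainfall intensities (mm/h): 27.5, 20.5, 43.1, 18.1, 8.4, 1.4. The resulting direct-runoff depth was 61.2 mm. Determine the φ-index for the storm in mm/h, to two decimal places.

Only the 4 blocks with intensity above φ contribute runoff: 27.5, 20.5, 43.1, 18.1 mm/h.
Σ(I−φ)·Δt = d  ⇒  (27.5+20.5+43.1+18.1 − 4φ)·1 = 61.2
φ = (109.2 − 61.2/1) / 4 = 12.00 mm/h.

φ ≈ 12.00 mm/h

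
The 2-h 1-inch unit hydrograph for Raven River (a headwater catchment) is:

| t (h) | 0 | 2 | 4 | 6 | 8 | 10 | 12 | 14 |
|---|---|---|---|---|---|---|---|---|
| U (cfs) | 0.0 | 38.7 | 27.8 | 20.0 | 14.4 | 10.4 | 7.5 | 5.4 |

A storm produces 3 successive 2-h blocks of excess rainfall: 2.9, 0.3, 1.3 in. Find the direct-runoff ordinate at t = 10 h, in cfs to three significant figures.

Q ≈ 60.5 cfs

By discrete convolution, Q_j = Σ (P_i / 1 in) · U_{j−i}.
At t = 10 h (j=5): Q = (2.9/1)·10.4 + (0.3/1)·14.4 + (1.3/1)·20.0 = 60.5 cfs.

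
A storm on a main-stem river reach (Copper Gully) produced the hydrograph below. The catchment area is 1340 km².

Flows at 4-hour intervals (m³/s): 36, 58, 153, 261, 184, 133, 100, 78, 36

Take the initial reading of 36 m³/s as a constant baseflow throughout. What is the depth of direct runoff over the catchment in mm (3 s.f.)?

Direct runoff: 0.0, 22.0, 117.0, 225.0, 148.0, 97.0, 64.0, 42.0, 0.0 m³/s; ΣQ_DR = 715.0 m³/s.
V = ΣQ_DR · Δt = 715.0 × 14400 s = 1.030 × 10^7 m³.
Over A = 1340 km², depth = V / A = 7.68 mm.

d ≈ 7.68 mm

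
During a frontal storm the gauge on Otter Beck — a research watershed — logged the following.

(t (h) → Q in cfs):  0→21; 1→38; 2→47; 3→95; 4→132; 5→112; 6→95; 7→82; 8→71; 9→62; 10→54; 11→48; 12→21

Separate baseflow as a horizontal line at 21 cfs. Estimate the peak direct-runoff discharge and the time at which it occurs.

Q_p = 111.0 cfs at t = 4 h

Subtracting baseflow gives direct-runoff ordinates: 0.0, 17.0, 26.0, 74.0, 111.0, 91.0, 74.0, 61.0, 50.0, 41.0, 33.0, 27.0, 0.0 cfs.
The maximum is 111.0 cfs, occurring at the reading for t = 4 h.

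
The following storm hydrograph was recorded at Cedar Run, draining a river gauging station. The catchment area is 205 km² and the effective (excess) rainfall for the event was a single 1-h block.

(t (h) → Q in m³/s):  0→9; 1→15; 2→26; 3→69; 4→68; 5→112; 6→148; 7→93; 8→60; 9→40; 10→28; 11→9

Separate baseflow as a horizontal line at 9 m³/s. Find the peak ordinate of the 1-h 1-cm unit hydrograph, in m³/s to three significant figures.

Direct runoff: 0.0, 6.0, 17.0, 60.0, 59.0, 103.0, 139.0, 84.0, 51.0, 31.0, 19.0, 0.0 m³/s; ΣQ_DR = 569.0 m³/s, peak = 139.0 m³/s.
Runoff depth d = ΣQ_DR·Δt / A = 569.0 × 3600 / (205 km²) = 9.992 mm.
The 1-cm UH is the DRH scaled by (10 mm)/d, so U_p = 139.0 × 10/9.992 = 139 m³/s.

U_p ≈ 139 m³/s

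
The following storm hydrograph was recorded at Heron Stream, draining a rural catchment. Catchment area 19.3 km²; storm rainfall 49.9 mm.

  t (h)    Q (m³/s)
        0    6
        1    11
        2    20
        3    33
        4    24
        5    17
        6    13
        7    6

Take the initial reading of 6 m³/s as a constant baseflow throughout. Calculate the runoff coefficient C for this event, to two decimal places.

ΣQ_DR = 82.00 m³/s; V = ΣQ_DR·Δt = 2.952 × 10^5 m³.
Runoff depth d = V / A = 15.30 mm.
C = d / P = 15.30 / 49.9 = 0.31.

C ≈ 0.31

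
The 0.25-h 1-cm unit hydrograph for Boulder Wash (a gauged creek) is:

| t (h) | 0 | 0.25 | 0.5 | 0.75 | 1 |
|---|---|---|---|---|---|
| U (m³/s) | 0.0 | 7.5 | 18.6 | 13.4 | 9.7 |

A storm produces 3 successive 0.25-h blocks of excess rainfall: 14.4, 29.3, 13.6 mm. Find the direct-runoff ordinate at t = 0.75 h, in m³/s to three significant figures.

Q ≈ 84.0 m³/s

By discrete convolution, Q_j = Σ (P_i / 10 mm) · U_{j−i}.
At t = 0.75 h (j=3): Q = (14.4/10)·13.4 + (29.3/10)·18.6 + (13.6/10)·7.5 = 84.0 m³/s.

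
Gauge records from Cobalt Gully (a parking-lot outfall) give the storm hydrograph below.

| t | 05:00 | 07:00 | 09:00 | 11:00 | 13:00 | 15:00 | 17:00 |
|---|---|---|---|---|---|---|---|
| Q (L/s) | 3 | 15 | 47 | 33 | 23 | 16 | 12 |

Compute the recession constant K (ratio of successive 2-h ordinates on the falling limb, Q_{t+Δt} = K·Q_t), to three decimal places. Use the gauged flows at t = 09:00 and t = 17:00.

K ≈ 0.711

Using the recession-limb readings at t = 09:00 and t = 17:00: Q falls from 47 to 12 L/s over 4 intervals.
K = (Q₂/Q₁)^(1/4) = (12/47)^(1/4) = 0.711.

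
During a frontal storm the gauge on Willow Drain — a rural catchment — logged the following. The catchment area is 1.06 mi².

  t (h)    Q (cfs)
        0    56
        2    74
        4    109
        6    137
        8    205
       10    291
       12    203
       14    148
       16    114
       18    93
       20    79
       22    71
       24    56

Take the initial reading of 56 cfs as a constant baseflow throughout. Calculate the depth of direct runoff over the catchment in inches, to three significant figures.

d ≈ 2.65 in

Direct runoff: 0.0, 18.0, 53.0, 81.0, 149.0, 235.0, 147.0, 92.0, 58.0, 37.0, 23.0, 15.0, 0.0 cfs; ΣQ_DR = 908.0 cfs.
V = ΣQ_DR · Δt = 908.0 × 7200 s = 6.538 × 10^6 ft³.
Over A = 1.06 mi², depth = V / A = 2.65 in.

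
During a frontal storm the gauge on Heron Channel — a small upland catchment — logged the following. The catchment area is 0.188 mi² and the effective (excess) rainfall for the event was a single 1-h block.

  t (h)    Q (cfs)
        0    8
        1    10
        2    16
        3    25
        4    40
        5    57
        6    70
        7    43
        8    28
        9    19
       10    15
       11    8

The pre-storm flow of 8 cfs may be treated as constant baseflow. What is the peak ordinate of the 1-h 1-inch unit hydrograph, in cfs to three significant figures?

U_p ≈ 31.0 cfs

Direct runoff: 0.0, 2.0, 8.0, 17.0, 32.0, 49.0, 62.0, 35.0, 20.0, 11.0, 7.0, 0.0 cfs; ΣQ_DR = 243.0 cfs, peak = 62.0 cfs.
Runoff depth d = ΣQ_DR·Δt / A = 243.0 × 3600 / (0.188 mi²) = 2.003 in.
The 1-inch UH is the DRH scaled by (1 in)/d, so U_p = 62.0 × 1/2.003 = 31.0 cfs.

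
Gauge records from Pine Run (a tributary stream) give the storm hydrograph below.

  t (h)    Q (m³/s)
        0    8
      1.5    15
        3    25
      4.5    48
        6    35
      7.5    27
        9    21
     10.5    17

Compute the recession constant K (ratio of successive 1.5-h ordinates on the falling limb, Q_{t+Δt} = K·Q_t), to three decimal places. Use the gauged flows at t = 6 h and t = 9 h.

Using the recession-limb readings at t = 6 h and t = 9 h: Q falls from 35 to 21 m³/s over 2 intervals.
K = (Q₂/Q₁)^(1/2) = (21/35)^(1/2) = 0.775.

K ≈ 0.775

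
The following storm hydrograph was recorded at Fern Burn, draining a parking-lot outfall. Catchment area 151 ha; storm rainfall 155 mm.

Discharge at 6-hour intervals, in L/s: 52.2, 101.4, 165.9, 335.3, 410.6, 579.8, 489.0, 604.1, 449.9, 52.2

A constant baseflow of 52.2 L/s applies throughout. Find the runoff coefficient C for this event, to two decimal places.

ΣQ_DR = 2718 L/s; V = ΣQ_DR·Δt = 5.872 × 10^7 L.
Runoff depth d = V / A = 38.89 mm.
C = d / P = 38.89 / 155 = 0.25.

C ≈ 0.25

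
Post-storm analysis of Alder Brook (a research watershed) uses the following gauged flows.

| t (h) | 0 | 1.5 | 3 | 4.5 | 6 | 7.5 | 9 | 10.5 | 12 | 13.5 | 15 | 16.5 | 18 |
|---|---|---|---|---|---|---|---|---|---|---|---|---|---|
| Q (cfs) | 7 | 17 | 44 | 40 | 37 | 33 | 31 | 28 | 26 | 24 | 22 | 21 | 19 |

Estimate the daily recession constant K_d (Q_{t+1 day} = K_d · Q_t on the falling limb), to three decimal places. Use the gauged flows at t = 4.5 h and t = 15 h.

K_d ≈ 0.255

Between t = 4.5 h and t = 15 h the flow falls from 40 to 22 cfs over 7×1.5 h = 10.5 h.
Per-interval ratio K = (22/40)^(1/7) = 0.9181; K_d = K^(24/1.5) = 0.255.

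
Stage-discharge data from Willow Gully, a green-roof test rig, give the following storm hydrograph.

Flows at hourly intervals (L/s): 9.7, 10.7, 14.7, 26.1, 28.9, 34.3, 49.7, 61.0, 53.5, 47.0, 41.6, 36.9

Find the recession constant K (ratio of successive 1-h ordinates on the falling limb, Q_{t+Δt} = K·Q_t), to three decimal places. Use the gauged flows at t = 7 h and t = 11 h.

Using the recession-limb readings at t = 7 h and t = 11 h: Q falls from 61.0 to 36.9 L/s over 4 intervals.
K = (Q₂/Q₁)^(1/4) = (36.9/61.0)^(1/4) = 0.882.

K ≈ 0.882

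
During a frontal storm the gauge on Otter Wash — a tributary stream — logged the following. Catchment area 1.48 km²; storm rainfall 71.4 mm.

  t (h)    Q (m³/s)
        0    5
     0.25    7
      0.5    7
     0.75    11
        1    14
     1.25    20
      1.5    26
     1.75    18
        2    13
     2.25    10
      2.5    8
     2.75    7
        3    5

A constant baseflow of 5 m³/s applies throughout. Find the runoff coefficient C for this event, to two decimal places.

ΣQ_DR = 86.00 m³/s; V = ΣQ_DR·Δt = 77400 m³.
Runoff depth d = V / A = 52.30 mm.
C = d / P = 52.30 / 71.4 = 0.73.

C ≈ 0.73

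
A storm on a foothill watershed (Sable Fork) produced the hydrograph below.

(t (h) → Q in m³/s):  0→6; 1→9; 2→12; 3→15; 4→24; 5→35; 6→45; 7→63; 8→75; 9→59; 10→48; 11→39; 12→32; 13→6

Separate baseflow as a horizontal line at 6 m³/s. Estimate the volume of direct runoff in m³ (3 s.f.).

V ≈ 1.38 × 10^6 m³

Direct-runoff ordinates (Q − Q_b): 0.0, 3.0, 6.0, 9.0, 18.0, 29.0, 39.0, 57.0, 69.0, 53.0, 42.0, 33.0, 26.0, 0.0 m³/s.
ΣQ_DR = 384.0 m³/s.
With Δt = 1 h = 3600 s, V = ΣQ_DR · Δt = 384.0 × 3600 = 1.38 × 10^6 m³.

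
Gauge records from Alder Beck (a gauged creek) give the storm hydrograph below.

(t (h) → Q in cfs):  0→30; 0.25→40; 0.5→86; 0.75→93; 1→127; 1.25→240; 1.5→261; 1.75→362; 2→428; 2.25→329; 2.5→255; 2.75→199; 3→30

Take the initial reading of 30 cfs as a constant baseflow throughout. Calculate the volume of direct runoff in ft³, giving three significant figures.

Direct-runoff ordinates (Q − Q_b): 0.0, 10.0, 56.0, 63.0, 97.0, 210.0, 231.0, 332.0, 398.0, 299.0, 225.0, 169.0, 0.0 cfs.
ΣQ_DR = 2090 cfs.
With Δt = 0.25 h = 900 s, V = ΣQ_DR · Δt = 2090 × 900 = 1.88 × 10^6 ft³.

V ≈ 1.88 × 10^6 ft³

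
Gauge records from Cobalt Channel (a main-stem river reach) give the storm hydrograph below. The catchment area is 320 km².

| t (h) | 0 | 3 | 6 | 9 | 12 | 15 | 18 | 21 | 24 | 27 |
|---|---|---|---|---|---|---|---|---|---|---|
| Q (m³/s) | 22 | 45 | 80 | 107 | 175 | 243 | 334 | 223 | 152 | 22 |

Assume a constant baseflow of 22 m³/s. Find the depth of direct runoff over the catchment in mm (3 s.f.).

d ≈ 39.9 mm

Direct runoff: 0.0, 23.0, 58.0, 85.0, 153.0, 221.0, 312.0, 201.0, 130.0, 0.0 m³/s; ΣQ_DR = 1183 m³/s.
V = ΣQ_DR · Δt = 1183 × 10800 s = 1.278 × 10^7 m³.
Over A = 320 km², depth = V / A = 39.9 mm.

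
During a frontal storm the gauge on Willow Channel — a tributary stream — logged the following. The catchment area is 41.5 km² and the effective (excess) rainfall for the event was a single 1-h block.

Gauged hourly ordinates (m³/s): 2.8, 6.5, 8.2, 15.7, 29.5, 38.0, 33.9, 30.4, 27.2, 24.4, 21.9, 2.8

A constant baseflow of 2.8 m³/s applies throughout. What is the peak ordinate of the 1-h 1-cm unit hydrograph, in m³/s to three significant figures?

Direct runoff: 0.0, 3.7, 5.4, 12.9, 26.7, 35.2, 31.1, 27.6, 24.4, 21.6, 19.1, 0.0 m³/s; ΣQ_DR = 207.7 m³/s, peak = 35.2 m³/s.
Runoff depth d = ΣQ_DR·Δt / A = 207.7 × 3600 / (41.5 km²) = 18.02 mm.
The 1-cm UH is the DRH scaled by (10 mm)/d, so U_p = 35.2 × 10/18.02 = 19.5 m³/s.

U_p ≈ 19.5 m³/s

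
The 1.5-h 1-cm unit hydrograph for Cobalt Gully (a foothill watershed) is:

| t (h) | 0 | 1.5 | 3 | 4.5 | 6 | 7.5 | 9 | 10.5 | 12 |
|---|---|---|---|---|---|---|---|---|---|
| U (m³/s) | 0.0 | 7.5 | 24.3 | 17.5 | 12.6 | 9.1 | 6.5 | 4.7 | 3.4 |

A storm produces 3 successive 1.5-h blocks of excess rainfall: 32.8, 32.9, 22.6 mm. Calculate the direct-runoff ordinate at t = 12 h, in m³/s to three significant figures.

By discrete convolution, Q_j = Σ (P_i / 10 mm) · U_{j−i}.
At t = 12 h (j=8): Q = (32.8/10)·3.4 + (32.9/10)·4.7 + (22.6/10)·6.5 = 41.3 m³/s.

Q ≈ 41.3 m³/s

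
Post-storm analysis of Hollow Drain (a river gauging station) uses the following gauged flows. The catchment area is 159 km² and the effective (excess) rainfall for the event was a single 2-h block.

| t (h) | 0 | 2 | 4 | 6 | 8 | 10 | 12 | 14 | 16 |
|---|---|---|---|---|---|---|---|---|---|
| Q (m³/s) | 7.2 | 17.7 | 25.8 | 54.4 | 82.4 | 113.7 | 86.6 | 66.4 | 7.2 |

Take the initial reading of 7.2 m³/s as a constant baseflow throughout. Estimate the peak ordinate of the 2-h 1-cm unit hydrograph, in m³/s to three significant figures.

U_p ≈ 59.3 m³/s

Direct runoff: 0.0, 10.5, 18.6, 47.2, 75.2, 106.5, 79.4, 59.2, 0.0 m³/s; ΣQ_DR = 396.6 m³/s, peak = 106.5 m³/s.
Runoff depth d = ΣQ_DR·Δt / A = 396.6 × 7200 / (159 km²) = 17.96 mm.
The 1-cm UH is the DRH scaled by (10 mm)/d, so U_p = 106.5 × 10/17.96 = 59.3 m³/s.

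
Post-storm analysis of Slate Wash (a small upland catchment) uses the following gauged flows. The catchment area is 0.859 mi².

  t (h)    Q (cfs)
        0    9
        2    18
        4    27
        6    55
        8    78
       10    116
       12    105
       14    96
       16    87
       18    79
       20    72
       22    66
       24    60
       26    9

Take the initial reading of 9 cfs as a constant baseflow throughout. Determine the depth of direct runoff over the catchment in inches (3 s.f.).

d ≈ 2.71 in

Direct runoff: 0.0, 9.0, 18.0, 46.0, 69.0, 107.0, 96.0, 87.0, 78.0, 70.0, 63.0, 57.0, 51.0, 0.0 cfs; ΣQ_DR = 751.0 cfs.
V = ΣQ_DR · Δt = 751.0 × 7200 s = 5.407 × 10^6 ft³.
Over A = 0.859 mi², depth = V / A = 2.71 in.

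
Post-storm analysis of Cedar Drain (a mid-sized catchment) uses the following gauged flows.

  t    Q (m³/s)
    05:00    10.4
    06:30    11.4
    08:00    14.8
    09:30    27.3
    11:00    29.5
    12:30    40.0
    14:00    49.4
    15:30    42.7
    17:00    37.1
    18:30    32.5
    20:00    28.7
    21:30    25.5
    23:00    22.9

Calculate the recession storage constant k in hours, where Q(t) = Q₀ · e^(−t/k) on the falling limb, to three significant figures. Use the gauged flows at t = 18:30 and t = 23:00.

On the falling limb, Q drops from 32.5 to 22.9 m³/s between t = 18:30 and t = 23:00 (Δt = 4.5 h).
k = −Δt / ln(Q₂/Q₁) = −4.5 / ln(22.9/32.5) = 12.9 h.

k ≈ 12.9 h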